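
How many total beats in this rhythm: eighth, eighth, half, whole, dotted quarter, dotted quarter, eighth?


Solution.
Beat values:
  eighth = 0.5 beats
  eighth = 0.5 beats
  half = 2 beats
  whole = 4 beats
  dotted quarter = 1.5 beats
  dotted quarter = 1.5 beats
  eighth = 0.5 beats
Sum = 0.5 + 0.5 + 2 + 4 + 1.5 + 1.5 + 0.5
= 10.5 beats


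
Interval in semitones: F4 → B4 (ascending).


Working:
Absolute semitone position = octave×12 + chromatic position
F4: 4×12 + 5 = 53
B4: 4×12 + 11 = 59
Difference = 59 - 53 = 6
= 6 semitones


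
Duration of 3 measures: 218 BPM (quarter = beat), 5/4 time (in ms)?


Reasoning:
Quarter-note beat duration = 60000 / 218 ms
Beats per measure (5/4) = 5
One measure = 5 × 60000 / 218 = 300000 / 218 ms
3 measures = 3 × 300000 / 218 = 900000 / 218
= 4128.4 ms


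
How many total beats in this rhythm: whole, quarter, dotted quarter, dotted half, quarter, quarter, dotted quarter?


Beat values:
  whole = 4 beats
  quarter = 1 beat
  dotted quarter = 1.5 beats
  dotted half = 3 beats
  quarter = 1 beat
  quarter = 1 beat
  dotted quarter = 1.5 beats
Sum = 4 + 1 + 1.5 + 3 + 1 + 1 + 1.5
= 13 beats


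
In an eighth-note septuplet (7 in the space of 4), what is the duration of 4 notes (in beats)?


Working:
Septuplet: 7 notes occupy the space of 4 eighth notes
Space = 4 × 1/2 = 2 beats
Each septuplet note = 2 / 7 = 2/7 beats
4 notes = 4 × 2/7 = 8/7
= 8/7 beats


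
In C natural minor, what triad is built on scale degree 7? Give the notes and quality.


C natural minor scale: C D Eb F G Ab Bb
Diatonic triad on degree 7 stacks scale notes 7, 2, 4: Bb D F
Bb→D = 4 semitones; Bb→F = 7 semitones → major triad
= Bb D F (major)


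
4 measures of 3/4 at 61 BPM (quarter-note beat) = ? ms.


Quarter-note beat duration = 60000 / 61 ms
Beats per measure (3/4) = 3
One measure = 3 × 60000 / 61 = 180000 / 61 ms
4 measures = 4 × 180000 / 61 = 720000 / 61
= 11803.3 ms


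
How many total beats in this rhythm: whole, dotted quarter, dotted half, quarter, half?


Working:
Beat values:
  whole = 4 beats
  dotted quarter = 1.5 beats
  dotted half = 3 beats
  quarter = 1 beat
  half = 2 beats
Sum = 4 + 1.5 + 3 + 1 + 2
= 11.5 beats


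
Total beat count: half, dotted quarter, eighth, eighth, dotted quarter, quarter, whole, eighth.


Step by step:
Beat values:
  half = 2 beats
  dotted quarter = 1.5 beats
  eighth = 0.5 beats
  eighth = 0.5 beats
  dotted quarter = 1.5 beats
  quarter = 1 beat
  whole = 4 beats
  eighth = 0.5 beats
Sum = 2 + 1.5 + 0.5 + 0.5 + 1.5 + 1 + 4 + 0.5
= 11.5 beats


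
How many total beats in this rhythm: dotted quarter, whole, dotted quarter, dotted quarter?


Let's work it out.
Beat values:
  dotted quarter = 1.5 beats
  whole = 4 beats
  dotted quarter = 1.5 beats
  dotted quarter = 1.5 beats
Sum = 1.5 + 4 + 1.5 + 1.5
= 8.5 beats


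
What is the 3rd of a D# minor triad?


Step by step:
Minor triad = root + minor 3rd (3 semitones) + perfect 5th (7 semitones)
A triad on D# stacks thirds, so the chord tones use letter names D-F-A
Root: D#
Minor 3rd above D#: F#
Perfect 5th above D#: A#
The 3rd = F#


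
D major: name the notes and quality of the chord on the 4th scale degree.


Step by step:
D major scale: D E F# G A B C#
Diatonic triad on degree 4 stacks scale notes 4, 6, 1: G B D
G→B = 4 semitones; G→D = 7 semitones → major triad
= G B D (major)


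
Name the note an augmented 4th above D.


Reasoning:
A 4th spans 4 letter names, so from D we land on G
An augmented 4th = 6 semitones above D
Spell G at that pitch: G#
= G#


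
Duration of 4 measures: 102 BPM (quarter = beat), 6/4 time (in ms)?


Let's work it out.
Quarter-note beat duration = 60000 / 102 ms
Beats per measure (6/4) = 6
One measure = 6 × 60000 / 102 = 360000 / 102 ms
4 measures = 4 × 360000 / 102 = 1440000 / 102
= 14117.6 ms


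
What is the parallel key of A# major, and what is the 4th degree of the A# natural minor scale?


Parallel keys share the same tonic but differ in mode
A# major → parallel is A# minor
A# natural minor scale: A# B# C# D# E# F# G#
= A# minor; 4th degree = D#


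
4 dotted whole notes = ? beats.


Let's work it out.
Base whole note = 4 beats
Dot 1 adds half the previous value: +2
One dotted whole = 4 + 2 = 6
4 of them = 4 × 6 = 24
= 24 beats


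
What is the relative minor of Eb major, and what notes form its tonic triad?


Reasoning:
The relative minor shares the major's key signature and starts on its 6th degree
6th degree = a major 6th above the tonic; a major 6th above Eb is C
→ relative minor of Eb major is C minor
Tonic triad of C minor = root + minor 3rd + perfect 5th = C Eb G
= C minor; triad = C Eb G


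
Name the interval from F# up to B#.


Solution.
Letter names: F → B spans 4 letter names → a 4th
Semitones: F# → B# = 6 half-steps
A 4th of 6 semitones is an augmented 4th
= augmented 4th


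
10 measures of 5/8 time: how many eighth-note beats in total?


Let's work it out.
Time signature 5/8: the bottom number 8 means the eighth note gets one count
The top number 5 means 5 eighth-note beats per measure
Total = 5 × 10 measures
= 50 eighth-note beats


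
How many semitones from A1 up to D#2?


Step by step:
Absolute semitone position = octave×12 + chromatic position
A1: 1×12 + 9 = 21
D#2: 2×12 + 3 = 27
Difference = 27 - 21 = 6
= 6 semitones


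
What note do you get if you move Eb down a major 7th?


Solution.
major 7th: 7 letter names, 11 semitones
Letter: E - 6 → F
Pitch: Eb - 11 semitones, spelled as an F → Fb
= Fb


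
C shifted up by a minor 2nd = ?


minor 2nd: 2 letter names, 1 semitones
Letter: C + 1 → D
Pitch: C + 1 semitones, spelled as a D → Db
= Db


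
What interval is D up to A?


Solution.
Letter names: D → A spans 5 letter names → a 5th
Semitones: D → A = 7 half-steps
A 5th of 7 semitones is a perfect 5th
= perfect 5th


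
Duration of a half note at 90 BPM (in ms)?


One quarter-note beat = 60000 / BPM = 60000 / 90 ms
Half note = 2 × quarter note
Duration = 2 × 60000 / 90 = 120000 / 90
= 1333.3 ms


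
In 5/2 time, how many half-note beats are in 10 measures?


Time signature 5/2: the bottom number 2 means the half note gets one count
The top number 5 means 5 half-note beats per measure
Total = 5 × 10 measures
= 50 half-note beats


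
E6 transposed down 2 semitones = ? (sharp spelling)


Solution.
E6: chromatic position 4 in octave 6 → absolute = 6×12 + 4 = 76
Transpose down 2: 76 - 2 = 74
74 = 6×12 + 2 → D in octave 6
Result = D6


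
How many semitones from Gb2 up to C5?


Absolute semitone position = octave×12 + chromatic position
Gb2: 2×12 + 6 = 30
C5: 5×12 + 0 = 60
Difference = 60 - 30 = 30
= 30 semitones


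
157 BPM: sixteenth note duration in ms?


Working:
One quarter-note beat = 60000 / BPM = 60000 / 157 ms
Sixteenth note = 1/4 × quarter note
Duration = 1/4 × 60000 / 157 = 15000 / 157
= 95.5 ms


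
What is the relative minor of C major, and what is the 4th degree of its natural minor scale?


Step by step:
The relative minor shares the major's key signature and starts on its 6th degree
6th degree = a major 6th above the tonic; a major 6th above C is A
→ relative minor of C major is A minor
A natural minor scale: A B C D E F G
= A minor; 4th degree = D


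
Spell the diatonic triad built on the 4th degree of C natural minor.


Reasoning:
C natural minor scale: C D Eb F G Ab Bb
Diatonic triad on degree 4 stacks scale notes 4, 6, 1: F Ab C
F→Ab = 3 semitones; F→C = 7 semitones → minor triad
= F Ab C (minor)


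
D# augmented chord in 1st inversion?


Reasoning:
Root position: D# F## A##
1st inversion: move root up an octave
Bass note: F##
Notes (bottom to top) = F## A## D#


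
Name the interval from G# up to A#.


Letter names: G → A spans 2 letter names → a 2nd
Semitones: G# → A# = 2 half-steps
A 2nd of 2 semitones is a major 2nd
= major 2nd


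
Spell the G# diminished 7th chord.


Step by step:
Diminished 7th chord = root + minor 3rd + diminished 5th + diminished 7th
Seventh chords stack in thirds, so the letter names are G-B-D-F
Root: G#
Minor 3rd above G#: B
Diminished 5th above G#: D
Diminished 7th above G#: F
Chord = G# B D F


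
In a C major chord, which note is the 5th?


Step by step:
Major triad = root + major 3rd (4 semitones) + perfect 5th (7 semitones)
A triad on C stacks thirds, so the chord tones use letter names C-E-G
Root: C
Major 3rd above C: E
Perfect 5th above C: G
The 5th = G


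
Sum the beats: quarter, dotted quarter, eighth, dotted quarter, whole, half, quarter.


Beat values:
  quarter = 1 beat
  dotted quarter = 1.5 beats
  eighth = 0.5 beats
  dotted quarter = 1.5 beats
  whole = 4 beats
  half = 2 beats
  quarter = 1 beat
Sum = 1 + 1.5 + 0.5 + 1.5 + 4 + 2 + 1
= 11.5 beats


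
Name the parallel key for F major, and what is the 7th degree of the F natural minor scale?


Solution.
Parallel keys share the same tonic but differ in mode
F major → parallel is F minor
F natural minor scale: F G Ab Bb C Db Eb
= F minor; 7th degree = Eb


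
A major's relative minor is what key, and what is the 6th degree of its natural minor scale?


Step by step:
The relative minor shares the major's key signature and starts on its 6th degree
6th degree = a major 6th above the tonic; a major 6th above A is F#
→ relative minor of A major is F# minor
F# natural minor scale: F# G# A B C# D E
= F# minor; 6th degree = D


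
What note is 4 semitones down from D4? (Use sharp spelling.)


Step by step:
D4: chromatic position 2 in octave 4 → absolute = 4×12 + 2 = 50
Transpose down 4: 50 - 4 = 46
46 = 3×12 + 10 → A# in octave 3
Result = A#3


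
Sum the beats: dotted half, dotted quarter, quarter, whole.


Working:
Beat values:
  dotted half = 3 beats
  dotted quarter = 1.5 beats
  quarter = 1 beat
  whole = 4 beats
Sum = 3 + 1.5 + 1 + 4
= 9.5 beats


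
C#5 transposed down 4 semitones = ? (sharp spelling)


Step by step:
C#5: chromatic position 1 in octave 5 → absolute = 5×12 + 1 = 61
Transpose down 4: 61 - 4 = 57
57 = 4×12 + 9 → A in octave 4
Result = A4


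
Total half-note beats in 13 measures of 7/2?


Time signature 7/2: the bottom number 2 means the half note gets one count
The top number 7 means 7 half-note beats per measure
Total = 7 × 13 measures
= 91 half-note beats


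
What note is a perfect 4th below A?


A 4th spans 4 letter names, so from A we land on E
A perfect 4th = 5 semitones below A
Spell E at that pitch: E
= E


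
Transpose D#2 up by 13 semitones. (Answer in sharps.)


Let's work it out.
D#2: chromatic position 3 in octave 2 → absolute = 2×12 + 3 = 27
Transpose up 13: 27 + 13 = 40
40 = 3×12 + 4 → E in octave 3
Result = E3


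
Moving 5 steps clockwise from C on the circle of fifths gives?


Each clockwise step on the circle of fifths moves up a perfect 5th
From C: C → G → D → A → E → B
= B


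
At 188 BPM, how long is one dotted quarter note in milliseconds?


Let's work it out.
One quarter-note beat = 60000 / BPM = 60000 / 188 ms
Dotted quarter note = 3/2 × quarter note
Duration = 3/2 × 60000 / 188 = 90000 / 188
= 478.7 ms


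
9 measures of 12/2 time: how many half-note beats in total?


Let's work it out.
Time signature 12/2: the bottom number 2 means the half note gets one count
The top number 12 means 12 half-note beats per measure
Total = 12 × 9 measures
= 108 half-note beats


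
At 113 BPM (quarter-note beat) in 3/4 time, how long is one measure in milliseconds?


Let's work it out.
Quarter-note beat duration = 60000 / 113 ms
Beats per measure (3/4) = 3
One measure = 3 × 60000 / 113 = 180000 / 113 ms
= 1592.9 ms


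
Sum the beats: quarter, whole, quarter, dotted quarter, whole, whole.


Beat values:
  quarter = 1 beat
  whole = 4 beats
  quarter = 1 beat
  dotted quarter = 1.5 beats
  whole = 4 beats
  whole = 4 beats
Sum = 1 + 4 + 1 + 1.5 + 4 + 4
= 15.5 beats


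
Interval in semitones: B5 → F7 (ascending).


Absolute semitone position = octave×12 + chromatic position
B5: 5×12 + 11 = 71
F7: 7×12 + 5 = 89
Difference = 89 - 71 = 18
= 18 semitones


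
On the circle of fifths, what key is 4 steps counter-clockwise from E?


Reasoning:
Each counter-clockwise step moves down a perfect 5th (= up a perfect 4th)
From E: E → A → D → G → C
= C


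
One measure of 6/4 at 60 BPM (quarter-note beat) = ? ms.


Solution.
Quarter-note beat duration = 60000 / 60 ms
Beats per measure (6/4) = 6
One measure = 6 × 60000 / 60 = 360000 / 60 ms
= 6000.0 ms


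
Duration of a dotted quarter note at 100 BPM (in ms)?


Solution.
One quarter-note beat = 60000 / BPM = 60000 / 100 ms
Dotted quarter note = 3/2 × quarter note
Duration = 3/2 × 60000 / 100 = 90000 / 100
= 900.0 ms


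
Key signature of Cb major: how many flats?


Flat major keys: C(0), F(1), Bb(2), Eb(3), Ab(4), Db(5), Gb(6), Cb(7)
Cb major has 7 flats
Order of flats: Bb Eb Ab Db Gb Cb Fb → first 7: Bb, Eb, Ab, Db, Gb, Cb, Fb
= 7 flats


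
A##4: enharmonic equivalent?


Solution.
Enharmonic notes sound the same pitch but are spelled with different letter names
A## and B name the same pitch class
= B4


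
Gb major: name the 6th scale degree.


Let's work it out.
Major scale pattern: W-W-H-W-W-W-H (2-2-1-2-2-2-1 semitones)
Starting from Gb:
  Gb + 2 semitones → Ab
  Ab + 2 semitones → Bb
  Bb + 1 semitone → Cb
  Cb + 2 semitones → Db
  Db + 2 semitones → Eb
  Eb + 2 semitones → F
  F + 1 semitone → Gb
Scale: Gb Ab Bb Cb Db Eb F
Degree 6 = Eb


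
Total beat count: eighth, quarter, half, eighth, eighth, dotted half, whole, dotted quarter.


Beat values:
  eighth = 0.5 beats
  quarter = 1 beat
  half = 2 beats
  eighth = 0.5 beats
  eighth = 0.5 beats
  dotted half = 3 beats
  whole = 4 beats
  dotted quarter = 1.5 beats
Sum = 0.5 + 1 + 2 + 0.5 + 0.5 + 3 + 4 + 1.5
= 13 beats


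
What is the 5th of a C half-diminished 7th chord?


Step by step:
Half-diminished 7th chord = root + minor 3rd + diminished 5th + minor 7th
Seventh chords stack in thirds, so the letter names are C-E-G-B
Root: C
Minor 3rd above C: Eb
Diminished 5th above C: Gb
Minor 7th above C: Bb
The 5th = Gb


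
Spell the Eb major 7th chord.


Major 7th chord = root + major 3rd + perfect 5th + major 7th
Seventh chords stack in thirds, so the letter names are E-G-B-D
Root: Eb
Major 3rd above Eb: G
Perfect 5th above Eb: Bb
Major 7th above Eb: D
Chord = Eb G Bb D


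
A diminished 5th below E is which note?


A 5th spans 5 letter names, so from E we land on A
A diminished 5th = 6 semitones below E
Spell A at that pitch: A#
= A#


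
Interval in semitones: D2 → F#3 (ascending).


Step by step:
Absolute semitone position = octave×12 + chromatic position
D2: 2×12 + 2 = 26
F#3: 3×12 + 6 = 42
Difference = 42 - 26 = 16
= 16 semitones


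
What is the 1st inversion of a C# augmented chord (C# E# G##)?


Let's work it out.
Root position: C# E# G##
1st inversion: move root up an octave
Bass note: E#
Notes (bottom to top) = E# G## C#


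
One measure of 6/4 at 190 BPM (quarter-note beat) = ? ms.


Quarter-note beat duration = 60000 / 190 ms
Beats per measure (6/4) = 6
One measure = 6 × 60000 / 190 = 360000 / 190 ms
= 1894.7 ms


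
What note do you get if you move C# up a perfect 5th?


Reasoning:
perfect 5th: 5 letter names, 7 semitones
Letter: C + 4 → G
Pitch: C# + 7 semitones, spelled as a G → G#
= G#


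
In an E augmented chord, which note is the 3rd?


Solution.
Augmented triad = root + major 3rd (4 semitones) + augmented 5th (8 semitones)
A triad on E stacks thirds, so the chord tones use letter names E-G-B
Root: E
Major 3rd above E: G#
Augmented 5th above E: B#
The 3rd = G#


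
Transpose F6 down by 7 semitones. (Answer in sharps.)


Working:
F6: chromatic position 5 in octave 6 → absolute = 6×12 + 5 = 77
Transpose down 7: 77 - 7 = 70
70 = 5×12 + 10 → A# in octave 5
Result = A#5


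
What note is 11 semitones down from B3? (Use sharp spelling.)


Working:
B3: chromatic position 11 in octave 3 → absolute = 3×12 + 11 = 47
Transpose down 11: 47 - 11 = 36
36 = 3×12 + 0 → C in octave 3
Result = C3


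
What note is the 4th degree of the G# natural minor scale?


Reasoning:
Natural minor scale pattern: W-H-W-W-H-W-W (2-1-2-2-1-2-2 semitones)
Starting from G#:
  G# + 2 semitones → A#
  A# + 1 semitone → B
  B + 2 semitones → C#
  C# + 2 semitones → D#
  D# + 1 semitone → E
  E + 2 semitones → F#
  F# + 2 semitones → G#
Scale: G# A# B C# D# E F#
Degree 4 = C#


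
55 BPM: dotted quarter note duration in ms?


Step by step:
One quarter-note beat = 60000 / BPM = 60000 / 55 ms
Dotted quarter note = 3/2 × quarter note
Duration = 3/2 × 60000 / 55 = 90000 / 55
= 1636.4 ms


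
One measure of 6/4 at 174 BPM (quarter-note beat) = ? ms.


Step by step:
Quarter-note beat duration = 60000 / 174 ms
Beats per measure (6/4) = 6
One measure = 6 × 60000 / 174 = 360000 / 174 ms
= 2069.0 ms


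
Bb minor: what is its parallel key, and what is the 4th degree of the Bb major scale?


Parallel keys share the same tonic but differ in mode
Bb minor → parallel is Bb major
Bb major scale: Bb C D Eb F G A
= Bb major; 4th degree = Eb


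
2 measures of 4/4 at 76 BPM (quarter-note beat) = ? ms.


Working:
Quarter-note beat duration = 60000 / 76 ms
Beats per measure (4/4) = 4
One measure = 4 × 60000 / 76 = 240000 / 76 ms
2 measures = 2 × 240000 / 76 = 480000 / 76
= 6315.8 ms


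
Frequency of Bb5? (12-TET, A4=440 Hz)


Reasoning:
f = 440 × 2^(n/12) where n = semitones from A4
Bb5: 13 semitones from A4
f = 440 × 2^(13/12)
f = 932.33 Hz


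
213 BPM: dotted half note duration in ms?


Step by step:
One quarter-note beat = 60000 / BPM = 60000 / 213 ms
Dotted half note = 3 × quarter note
Duration = 3 × 60000 / 213 = 180000 / 213
= 845.1 ms


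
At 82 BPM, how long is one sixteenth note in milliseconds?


Solution.
One quarter-note beat = 60000 / BPM = 60000 / 82 ms
Sixteenth note = 1/4 × quarter note
Duration = 1/4 × 60000 / 82 = 15000 / 82
= 182.9 ms


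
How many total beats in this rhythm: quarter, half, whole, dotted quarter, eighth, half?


Beat values:
  quarter = 1 beat
  half = 2 beats
  whole = 4 beats
  dotted quarter = 1.5 beats
  eighth = 0.5 beats
  half = 2 beats
Sum = 1 + 2 + 4 + 1.5 + 0.5 + 2
= 11 beats


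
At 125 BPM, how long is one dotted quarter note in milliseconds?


One quarter-note beat = 60000 / BPM = 60000 / 125 ms
Dotted quarter note = 3/2 × quarter note
Duration = 3/2 × 60000 / 125 = 90000 / 125
= 720.0 ms


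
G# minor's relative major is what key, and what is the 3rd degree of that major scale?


Let's work it out.
The relative major shares the key signature and is a minor 3rd above the minor tonic
A minor 3rd above G# is B
→ relative major of G# minor is B major
B major scale: B C# D# E F# G# A#
= B major; 3rd degree = D#


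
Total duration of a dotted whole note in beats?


Working:
Base whole note = 4 beats
Dot 1 adds half the previous value: +2
One dotted whole = 4 + 2 = 6
= 6 beats


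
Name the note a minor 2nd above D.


Solution.
A 2nd spans 2 letter names, so from D we land on E
A minor 2nd = 1 semitone above D
Spell E at that pitch: Eb
= Eb


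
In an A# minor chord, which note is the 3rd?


Let's work it out.
Minor triad = root + minor 3rd (3 semitones) + perfect 5th (7 semitones)
A triad on A# stacks thirds, so the chord tones use letter names A-C-E
Root: A#
Minor 3rd above A#: C#
Perfect 5th above A#: E#
The 3rd = C#


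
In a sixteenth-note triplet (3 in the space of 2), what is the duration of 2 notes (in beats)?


Triplet: 3 notes occupy the space of 2 sixteenth notes
Space = 2 × 1/4 = 1/2 beats
Each triplet note = 1/2 / 3 = 1/6 beats
2 notes = 2 × 1/6 = 1/3
= 1/3 beats


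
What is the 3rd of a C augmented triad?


Solution.
Augmented triad = root + major 3rd (4 semitones) + augmented 5th (8 semitones)
A triad on C stacks thirds, so the chord tones use letter names C-E-G
Root: C
Major 3rd above C: E
Augmented 5th above C: G#
The 3rd = E


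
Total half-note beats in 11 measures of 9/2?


Solution.
Time signature 9/2: the bottom number 2 means the half note gets one count
The top number 9 means 9 half-note beats per measure
Total = 9 × 11 measures
= 99 half-note beats


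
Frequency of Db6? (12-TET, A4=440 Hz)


Reasoning:
f = 440 × 2^(n/12) where n = semitones from A4
Db6: 16 semitones from A4
f = 440 × 2^(16/12)
f = 1108.73 Hz


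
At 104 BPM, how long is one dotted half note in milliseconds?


Reasoning:
One quarter-note beat = 60000 / BPM = 60000 / 104 ms
Dotted half note = 3 × quarter note
Duration = 3 × 60000 / 104 = 180000 / 104
= 1730.8 ms


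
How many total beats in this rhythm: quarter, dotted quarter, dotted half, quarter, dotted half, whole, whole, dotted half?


Reasoning:
Beat values:
  quarter = 1 beat
  dotted quarter = 1.5 beats
  dotted half = 3 beats
  quarter = 1 beat
  dotted half = 3 beats
  whole = 4 beats
  whole = 4 beats
  dotted half = 3 beats
Sum = 1 + 1.5 + 3 + 1 + 3 + 4 + 4 + 3
= 20.5 beats


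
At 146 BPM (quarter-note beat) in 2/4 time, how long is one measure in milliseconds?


Solution.
Quarter-note beat duration = 60000 / 146 ms
Beats per measure (2/4) = 2
One measure = 2 × 60000 / 146 = 120000 / 146 ms
= 821.9 ms


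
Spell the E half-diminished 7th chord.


Reasoning:
Half-diminished 7th chord = root + minor 3rd + diminished 5th + minor 7th
Seventh chords stack in thirds, so the letter names are E-G-B-D
Root: E
Minor 3rd above E: G
Diminished 5th above E: Bb
Minor 7th above E: D
Chord = E G Bb D


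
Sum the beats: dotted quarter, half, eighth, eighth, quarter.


Step by step:
Beat values:
  dotted quarter = 1.5 beats
  half = 2 beats
  eighth = 0.5 beats
  eighth = 0.5 beats
  quarter = 1 beat
Sum = 1.5 + 2 + 0.5 + 0.5 + 1
= 5.5 beats


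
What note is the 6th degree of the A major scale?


Step by step:
Major scale pattern: W-W-H-W-W-W-H (2-2-1-2-2-2-1 semitones)
Starting from A:
  A + 2 semitones → B
  B + 2 semitones → C#
  C# + 1 semitone → D
  D + 2 semitones → E
  E + 2 semitones → F#
  F# + 2 semitones → G#
  G# + 1 semitone → A
Scale: A B C# D E F# G#
Degree 6 = F#


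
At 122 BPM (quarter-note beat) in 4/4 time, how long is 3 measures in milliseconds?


Working:
Quarter-note beat duration = 60000 / 122 ms
Beats per measure (4/4) = 4
One measure = 4 × 60000 / 122 = 240000 / 122 ms
3 measures = 3 × 240000 / 122 = 720000 / 122
= 5901.6 ms


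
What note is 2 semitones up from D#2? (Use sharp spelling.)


D#2: chromatic position 3 in octave 2 → absolute = 2×12 + 3 = 27
Transpose up 2: 27 + 2 = 29
29 = 2×12 + 5 → F in octave 2
Result = F2


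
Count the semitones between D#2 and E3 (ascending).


Absolute semitone position = octave×12 + chromatic position
D#2: 2×12 + 3 = 27
E3: 3×12 + 4 = 40
Difference = 40 - 27 = 13
= 13 semitones


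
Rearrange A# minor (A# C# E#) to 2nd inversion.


Solution.
Root position: A# C# E#
2nd inversion: move root and 3rd up an octave
Bass note: E#
Notes (bottom to top) = E# A# C#


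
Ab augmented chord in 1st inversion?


Solution.
Root position: Ab C E
1st inversion: move root up an octave
Bass note: C
Notes (bottom to top) = C E Ab


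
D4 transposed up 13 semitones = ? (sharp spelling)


D4: chromatic position 2 in octave 4 → absolute = 4×12 + 2 = 50
Transpose up 13: 50 + 13 = 63
63 = 5×12 + 3 → D# in octave 5
Result = D#5


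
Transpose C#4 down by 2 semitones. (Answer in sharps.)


Let's work it out.
C#4: chromatic position 1 in octave 4 → absolute = 4×12 + 1 = 49
Transpose down 2: 49 - 2 = 47
47 = 3×12 + 11 → B in octave 3
Result = B3


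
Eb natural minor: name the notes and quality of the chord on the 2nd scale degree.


Working:
Eb natural minor scale: Eb F Gb Ab Bb Cb Db
Diatonic triad on degree 2 stacks scale notes 2, 4, 6: F Ab Cb
F→Ab = 3 semitones; F→Cb = 6 semitones → diminished triad
= F Ab Cb (diminished)


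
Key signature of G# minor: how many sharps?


Step by step:
Sharp minor keys follow the circle of fifths: A(0), E(1), B(2), F#(3), C#(4), G#(5), D#(6), A#(7)
G# minor has 5 sharps
Order of sharps: F# C# G# D# A# E# B# → first 5: F#, C#, G#, D#, A#
= 5 sharps


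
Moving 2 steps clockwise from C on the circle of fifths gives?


Solution.
Each clockwise step on the circle of fifths moves up a perfect 5th
From C: C → G → D
= D


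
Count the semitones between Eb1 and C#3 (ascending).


Absolute semitone position = octave×12 + chromatic position
Eb1: 1×12 + 3 = 15
C#3: 3×12 + 1 = 37
Difference = 37 - 15 = 22
= 22 semitones


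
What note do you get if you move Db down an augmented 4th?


Let's work it out.
augmented 4th: 4 letter names, 6 semitones
Letter: D - 3 → A
Pitch: Db - 6 semitones, spelled as an A → Abb
= Abb


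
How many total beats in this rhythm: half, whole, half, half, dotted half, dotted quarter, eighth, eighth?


Working:
Beat values:
  half = 2 beats
  whole = 4 beats
  half = 2 beats
  half = 2 beats
  dotted half = 3 beats
  dotted quarter = 1.5 beats
  eighth = 0.5 beats
  eighth = 0.5 beats
Sum = 2 + 4 + 2 + 2 + 3 + 1.5 + 0.5 + 0.5
= 15.5 beats


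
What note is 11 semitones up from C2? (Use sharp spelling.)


Step by step:
C2: chromatic position 0 in octave 2 → absolute = 2×12 + 0 = 24
Transpose up 11: 24 + 11 = 35
35 = 2×12 + 11 → B in octave 2
Result = B2


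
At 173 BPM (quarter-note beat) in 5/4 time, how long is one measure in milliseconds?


Quarter-note beat duration = 60000 / 173 ms
Beats per measure (5/4) = 5
One measure = 5 × 60000 / 173 = 300000 / 173 ms
= 1734.1 ms


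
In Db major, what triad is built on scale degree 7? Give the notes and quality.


Db major scale: Db Eb F Gb Ab Bb C
Diatonic triad on degree 7 stacks scale notes 7, 2, 4: C Eb Gb
C→Eb = 3 semitones; C→Gb = 6 semitones → diminished triad
= C Eb Gb (diminished)


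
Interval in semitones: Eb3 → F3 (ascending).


Working:
Absolute semitone position = octave×12 + chromatic position
Eb3: 3×12 + 3 = 39
F3: 3×12 + 5 = 41
Difference = 41 - 39 = 2
= 2 semitones


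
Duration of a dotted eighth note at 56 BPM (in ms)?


Working:
One quarter-note beat = 60000 / BPM = 60000 / 56 ms
Dotted eighth note = 3/4 × quarter note
Duration = 3/4 × 60000 / 56 = 45000 / 56
= 803.6 ms


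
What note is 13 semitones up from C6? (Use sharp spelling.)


Step by step:
C6: chromatic position 0 in octave 6 → absolute = 6×12 + 0 = 72
Transpose up 13: 72 + 13 = 85
85 = 7×12 + 1 → C# in octave 7
Result = C#7


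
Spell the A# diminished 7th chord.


Diminished 7th chord = root + minor 3rd + diminished 5th + diminished 7th
Seventh chords stack in thirds, so the letter names are A-C-E-G
Root: A#
Minor 3rd above A#: C#
Diminished 5th above A#: E
Diminished 7th above A#: G
Chord = A# C# E G


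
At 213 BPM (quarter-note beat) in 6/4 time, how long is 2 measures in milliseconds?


Quarter-note beat duration = 60000 / 213 ms
Beats per measure (6/4) = 6
One measure = 6 × 60000 / 213 = 360000 / 213 ms
2 measures = 2 × 360000 / 213 = 720000 / 213
= 3380.3 ms


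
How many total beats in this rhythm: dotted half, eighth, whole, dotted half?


Working:
Beat values:
  dotted half = 3 beats
  eighth = 0.5 beats
  whole = 4 beats
  dotted half = 3 beats
Sum = 3 + 0.5 + 4 + 3
= 10.5 beats


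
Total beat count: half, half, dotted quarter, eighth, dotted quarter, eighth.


Reasoning:
Beat values:
  half = 2 beats
  half = 2 beats
  dotted quarter = 1.5 beats
  eighth = 0.5 beats
  dotted quarter = 1.5 beats
  eighth = 0.5 beats
Sum = 2 + 2 + 1.5 + 0.5 + 1.5 + 0.5
= 8 beats


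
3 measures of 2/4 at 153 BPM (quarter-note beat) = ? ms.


Step by step:
Quarter-note beat duration = 60000 / 153 ms
Beats per measure (2/4) = 2
One measure = 2 × 60000 / 153 = 120000 / 153 ms
3 measures = 3 × 120000 / 153 = 360000 / 153
= 2352.9 ms


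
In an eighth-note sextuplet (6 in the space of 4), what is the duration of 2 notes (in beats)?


Step by step:
Sextuplet: 6 notes occupy the space of 4 eighth notes
Space = 4 × 1/2 = 2 beats
Each sextuplet note = 2 / 6 = 1/3 beats
2 notes = 2 × 1/3 = 2/3
= 2/3 beats


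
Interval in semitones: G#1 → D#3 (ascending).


Solution.
Absolute semitone position = octave×12 + chromatic position
G#1: 1×12 + 8 = 20
D#3: 3×12 + 3 = 39
Difference = 39 - 20 = 19
= 19 semitones


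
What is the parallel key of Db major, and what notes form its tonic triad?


Let's work it out.
Parallel keys share the same tonic but differ in mode
Db major → parallel is Db minor
Tonic triad of Db minor = Db Fb Ab
= Db minor; triad = Db Fb Ab


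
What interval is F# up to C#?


Step by step:
Letter names: F → C spans 5 letter names → a 5th
Semitones: F# → C# = 7 half-steps
A 5th of 7 semitones is a perfect 5th
= perfect 5th


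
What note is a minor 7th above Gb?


Working:
A 7th spans 7 letter names, so from G we land on F
A minor 7th = 10 semitones above Gb
Spell F at that pitch: Fb
= Fb


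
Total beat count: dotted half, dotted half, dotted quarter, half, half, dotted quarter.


Solution.
Beat values:
  dotted half = 3 beats
  dotted half = 3 beats
  dotted quarter = 1.5 beats
  half = 2 beats
  half = 2 beats
  dotted quarter = 1.5 beats
Sum = 3 + 3 + 1.5 + 2 + 2 + 1.5
= 13 beats


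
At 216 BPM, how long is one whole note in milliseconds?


Let's work it out.
One quarter-note beat = 60000 / BPM = 60000 / 216 ms
Whole note = 4 × quarter note
Duration = 4 × 60000 / 216 = 240000 / 216
= 1111.1 ms


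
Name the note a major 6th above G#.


A 6th spans 6 letter names, so from G we land on E
A major 6th = 9 semitones above G#
Spell E at that pitch: E#
= E#


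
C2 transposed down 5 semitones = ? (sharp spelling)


Reasoning:
C2: chromatic position 0 in octave 2 → absolute = 2×12 + 0 = 24
Transpose down 5: 24 - 5 = 19
19 = 1×12 + 7 → G in octave 1
Result = G1


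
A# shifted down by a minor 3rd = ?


Reasoning:
minor 3rd: 3 letter names, 3 semitones
Letter: A - 2 → F
Pitch: A# - 3 semitones, spelled as an F → F##
= F##


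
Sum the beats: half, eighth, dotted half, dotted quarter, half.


Step by step:
Beat values:
  half = 2 beats
  eighth = 0.5 beats
  dotted half = 3 beats
  dotted quarter = 1.5 beats
  half = 2 beats
Sum = 2 + 0.5 + 3 + 1.5 + 2
= 9 beats


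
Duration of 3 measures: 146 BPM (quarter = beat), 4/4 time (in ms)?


Reasoning:
Quarter-note beat duration = 60000 / 146 ms
Beats per measure (4/4) = 4
One measure = 4 × 60000 / 146 = 240000 / 146 ms
3 measures = 3 × 240000 / 146 = 720000 / 146
= 4931.5 ms


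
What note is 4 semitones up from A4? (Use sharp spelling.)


Let's work it out.
A4: chromatic position 9 in octave 4 → absolute = 4×12 + 9 = 57
Transpose up 4: 57 + 4 = 61
61 = 5×12 + 1 → C# in octave 5
Result = C#5


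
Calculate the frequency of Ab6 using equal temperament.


Working:
f = 440 × 2^(n/12) where n = semitones from A4
Ab6: 23 semitones from A4
f = 440 × 2^(23/12)
f = 1661.22 Hz


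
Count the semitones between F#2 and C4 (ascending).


Absolute semitone position = octave×12 + chromatic position
F#2: 2×12 + 6 = 30
C4: 4×12 + 0 = 48
Difference = 48 - 30 = 18
= 18 semitones


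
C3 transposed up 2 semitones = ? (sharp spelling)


Working:
C3: chromatic position 0 in octave 3 → absolute = 3×12 + 0 = 36
Transpose up 2: 36 + 2 = 38
38 = 3×12 + 2 → D in octave 3
Result = D3


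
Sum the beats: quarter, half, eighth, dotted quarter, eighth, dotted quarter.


Beat values:
  quarter = 1 beat
  half = 2 beats
  eighth = 0.5 beats
  dotted quarter = 1.5 beats
  eighth = 0.5 beats
  dotted quarter = 1.5 beats
Sum = 1 + 2 + 0.5 + 1.5 + 0.5 + 1.5
= 7 beats


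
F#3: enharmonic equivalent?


Let's work it out.
Enharmonic notes sound the same pitch but are spelled with different letter names
F# and Gb name the same pitch class
= Gb3


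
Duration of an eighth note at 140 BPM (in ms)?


Solution.
One quarter-note beat = 60000 / BPM = 60000 / 140 ms
Eighth note = 1/2 × quarter note
Duration = 1/2 × 60000 / 140 = 30000 / 140
= 214.3 ms


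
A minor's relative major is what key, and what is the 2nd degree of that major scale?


Let's work it out.
The relative major shares the key signature and is a minor 3rd above the minor tonic
A minor 3rd above A is C
→ relative major of A minor is C major
C major scale: C D E F G A B
= C major; 2nd degree = D


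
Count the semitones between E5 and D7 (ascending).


Step by step:
Absolute semitone position = octave×12 + chromatic position
E5: 5×12 + 4 = 64
D7: 7×12 + 2 = 86
Difference = 86 - 64 = 22
= 22 semitones


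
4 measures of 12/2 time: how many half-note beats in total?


Let's work it out.
Time signature 12/2: the bottom number 2 means the half note gets one count
The top number 12 means 12 half-note beats per measure
Total = 12 × 4 measures
= 48 half-note beats


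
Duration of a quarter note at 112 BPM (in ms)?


Step by step:
One quarter-note beat = 60000 / BPM = 60000 / 112 ms
Duration = 60000 / 112
= 535.7 ms


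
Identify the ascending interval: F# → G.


Letter names: F → G spans 2 letter names → a 2nd
Semitones: F# → G = 1 half-step
A 2nd of 1 semitone is a minor 2nd
= minor 2nd


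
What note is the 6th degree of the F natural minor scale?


Natural minor scale pattern: W-H-W-W-H-W-W (2-1-2-2-1-2-2 semitones)
Starting from F:
  F + 2 semitones → G
  G + 1 semitone → Ab
  Ab + 2 semitones → Bb
  Bb + 2 semitones → C
  C + 1 semitone → Db
  Db + 2 semitones → Eb
  Eb + 2 semitones → F
Scale: F G Ab Bb C Db Eb
Degree 6 = Db


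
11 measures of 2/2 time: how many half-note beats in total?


Working:
Time signature 2/2: the bottom number 2 means the half note gets one count
The top number 2 means 2 half-note beats per measure
Total = 2 × 11 measures
= 22 half-note beats


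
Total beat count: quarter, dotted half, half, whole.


Step by step:
Beat values:
  quarter = 1 beat
  dotted half = 3 beats
  half = 2 beats
  whole = 4 beats
Sum = 1 + 3 + 2 + 4
= 10 beats


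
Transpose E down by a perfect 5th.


perfect 5th: 5 letter names, 7 semitones
Letter: E - 4 → A
Pitch: E - 7 semitones, spelled as an A → A
= A


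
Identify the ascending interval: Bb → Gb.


Step by step:
Letter names: B → G spans 6 letter names → a 6th
Semitones: Bb → Gb = 8 half-steps
A 6th of 8 semitones is a minor 6th
= minor 6th


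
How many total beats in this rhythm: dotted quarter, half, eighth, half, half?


Let's work it out.
Beat values:
  dotted quarter = 1.5 beats
  half = 2 beats
  eighth = 0.5 beats
  half = 2 beats
  half = 2 beats
Sum = 1.5 + 2 + 0.5 + 2 + 2
= 8 beats


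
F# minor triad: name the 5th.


Working:
Minor triad = root + minor 3rd (3 semitones) + perfect 5th (7 semitones)
A triad on F# stacks thirds, so the chord tones use letter names F-A-C
Root: F#
Minor 3rd above F#: A
Perfect 5th above F#: C#
The 5th = C#


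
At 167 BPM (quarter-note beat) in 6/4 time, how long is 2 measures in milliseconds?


Let's work it out.
Quarter-note beat duration = 60000 / 167 ms
Beats per measure (6/4) = 6
One measure = 6 × 60000 / 167 = 360000 / 167 ms
2 measures = 2 × 360000 / 167 = 720000 / 167
= 4311.4 ms


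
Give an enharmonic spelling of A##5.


Let's work it out.
Enharmonic notes sound the same pitch but are spelled with different letter names
A## and B name the same pitch class
= B5


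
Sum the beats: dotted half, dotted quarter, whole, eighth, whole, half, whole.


Step by step:
Beat values:
  dotted half = 3 beats
  dotted quarter = 1.5 beats
  whole = 4 beats
  eighth = 0.5 beats
  whole = 4 beats
  half = 2 beats
  whole = 4 beats
Sum = 3 + 1.5 + 4 + 0.5 + 4 + 2 + 4
= 19 beats


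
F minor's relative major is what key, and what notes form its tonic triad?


Solution.
The relative major shares the key signature and is a minor 3rd above the minor tonic
A minor 3rd above F is Ab
→ relative major of F minor is Ab major
Tonic triad of Ab major = root + major 3rd + perfect 5th = Ab C Eb
= Ab major; triad = Ab C Eb


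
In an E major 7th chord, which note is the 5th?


Major 7th chord = root + major 3rd + perfect 5th + major 7th
Seventh chords stack in thirds, so the letter names are E-G-B-D
Root: E
Major 3rd above E: G#
Perfect 5th above E: B
Major 7th above E: D#
The 5th = B


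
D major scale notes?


Solution.
Major scale pattern: W-W-H-W-W-W-H (2-2-1-2-2-2-1 semitones)
Starting from D:
  D + 2 semitones → E
  E + 2 semitones → F#
  F# + 1 semitone → G
  G + 2 semitones → A
  A + 2 semitones → B
  B + 2 semitones → C#
  C# + 1 semitone → D
Scale = D E F# G A B C#


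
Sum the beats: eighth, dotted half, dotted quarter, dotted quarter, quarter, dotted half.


Beat values:
  eighth = 0.5 beats
  dotted half = 3 beats
  dotted quarter = 1.5 beats
  dotted quarter = 1.5 beats
  quarter = 1 beat
  dotted half = 3 beats
Sum = 0.5 + 3 + 1.5 + 1.5 + 1 + 3
= 10.5 beats


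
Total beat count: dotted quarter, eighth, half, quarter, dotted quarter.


Working:
Beat values:
  dotted quarter = 1.5 beats
  eighth = 0.5 beats
  half = 2 beats
  quarter = 1 beat
  dotted quarter = 1.5 beats
Sum = 1.5 + 0.5 + 2 + 1 + 1.5
= 6.5 beats


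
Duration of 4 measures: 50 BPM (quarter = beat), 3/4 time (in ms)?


Step by step:
Quarter-note beat duration = 60000 / 50 ms
Beats per measure (3/4) = 3
One measure = 3 × 60000 / 50 = 180000 / 50 ms
4 measures = 4 × 180000 / 50 = 720000 / 50
= 14400.0 ms


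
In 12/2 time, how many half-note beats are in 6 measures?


Let's work it out.
Time signature 12/2: the bottom number 2 means the half note gets one count
The top number 12 means 12 half-note beats per measure
Total = 12 × 6 measures
= 72 half-note beats


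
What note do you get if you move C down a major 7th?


major 7th: 7 letter names, 11 semitones
Letter: C - 6 → D
Pitch: C - 11 semitones, spelled as a D → Db
= Db


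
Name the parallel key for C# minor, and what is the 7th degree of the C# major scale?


Step by step:
Parallel keys share the same tonic but differ in mode
C# minor → parallel is C# major
C# major scale: C# D# E# F# G# A# B#
= C# major; 7th degree = B#


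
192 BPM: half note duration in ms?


Reasoning:
One quarter-note beat = 60000 / BPM = 60000 / 192 ms
Half note = 2 × quarter note
Duration = 2 × 60000 / 192 = 120000 / 192
= 625.0 ms


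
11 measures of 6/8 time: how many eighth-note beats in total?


Reasoning:
Time signature 6/8: the bottom number 8 means the eighth note gets one count
The top number 6 means 6 eighth-note beats per measure
Total = 6 × 11 measures
= 66 eighth-note beats


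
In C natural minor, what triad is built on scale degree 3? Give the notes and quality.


Let's work it out.
C natural minor scale: C D Eb F G Ab Bb
Diatonic triad on degree 3 stacks scale notes 3, 5, 7: Eb G Bb
Eb→G = 4 semitones; Eb→Bb = 7 semitones → major triad
= Eb G Bb (major)


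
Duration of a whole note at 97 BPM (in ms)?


One quarter-note beat = 60000 / BPM = 60000 / 97 ms
Whole note = 4 × quarter note
Duration = 4 × 60000 / 97 = 240000 / 97
= 2474.2 ms


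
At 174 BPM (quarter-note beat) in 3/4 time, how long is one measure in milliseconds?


Let's work it out.
Quarter-note beat duration = 60000 / 174 ms
Beats per measure (3/4) = 3
One measure = 3 × 60000 / 174 = 180000 / 174 ms
= 1034.5 ms
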